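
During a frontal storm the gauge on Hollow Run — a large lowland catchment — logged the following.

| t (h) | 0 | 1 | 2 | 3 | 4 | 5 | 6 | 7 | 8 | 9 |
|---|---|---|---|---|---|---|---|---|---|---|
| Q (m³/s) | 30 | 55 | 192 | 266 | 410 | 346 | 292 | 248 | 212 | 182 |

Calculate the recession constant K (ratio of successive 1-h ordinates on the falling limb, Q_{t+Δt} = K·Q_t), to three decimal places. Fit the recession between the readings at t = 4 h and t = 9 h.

K ≈ 0.850

Using the recession-limb readings at t = 4 h and t = 9 h: Q falls from 410 to 182 m³/s over 5 intervals.
K = (Q₂/Q₁)^(1/5) = (182/410)^(1/5) = 0.850.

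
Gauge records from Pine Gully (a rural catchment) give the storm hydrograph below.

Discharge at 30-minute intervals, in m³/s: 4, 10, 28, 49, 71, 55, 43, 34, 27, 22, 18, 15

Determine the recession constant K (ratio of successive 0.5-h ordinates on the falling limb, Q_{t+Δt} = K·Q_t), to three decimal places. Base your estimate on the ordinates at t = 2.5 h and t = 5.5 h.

K ≈ 0.805

Using the recession-limb readings at t = 2.5 h and t = 5.5 h: Q falls from 55 to 15 m³/s over 6 intervals.
K = (Q₂/Q₁)^(1/6) = (15/55)^(1/6) = 0.805.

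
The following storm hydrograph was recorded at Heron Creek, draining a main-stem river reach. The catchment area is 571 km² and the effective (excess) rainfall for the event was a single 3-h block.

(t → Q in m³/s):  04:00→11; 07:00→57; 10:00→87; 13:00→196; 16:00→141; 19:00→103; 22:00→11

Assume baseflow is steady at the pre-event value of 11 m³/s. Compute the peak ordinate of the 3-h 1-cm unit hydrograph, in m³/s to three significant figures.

Direct runoff: 0.0, 46.0, 76.0, 185.0, 130.0, 92.0, 0.0 m³/s; ΣQ_DR = 529.0 m³/s, peak = 185.0 m³/s.
Runoff depth d = ΣQ_DR·Δt / A = 529.0 × 10800 / (571 km²) = 10.01 mm.
The 1-cm UH is the DRH scaled by (10 mm)/d, so U_p = 185.0 × 10/10.01 = 185 m³/s.

U_p ≈ 185 m³/s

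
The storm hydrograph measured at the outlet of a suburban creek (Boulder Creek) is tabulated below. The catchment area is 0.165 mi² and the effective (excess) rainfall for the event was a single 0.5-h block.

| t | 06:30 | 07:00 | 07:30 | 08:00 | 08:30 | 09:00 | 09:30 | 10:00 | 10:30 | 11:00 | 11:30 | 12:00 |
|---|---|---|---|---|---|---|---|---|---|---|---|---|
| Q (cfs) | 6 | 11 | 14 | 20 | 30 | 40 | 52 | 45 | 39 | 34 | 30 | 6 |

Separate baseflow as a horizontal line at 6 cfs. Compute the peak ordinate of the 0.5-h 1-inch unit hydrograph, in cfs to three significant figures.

U_p ≈ 38.4 cfs

Direct runoff: 0.0, 5.0, 8.0, 14.0, 24.0, 34.0, 46.0, 39.0, 33.0, 28.0, 24.0, 0.0 cfs; ΣQ_DR = 255.0 cfs, peak = 46.0 cfs.
Runoff depth d = ΣQ_DR·Δt / A = 255.0 × 1800 / (0.165 mi²) = 1.197 in.
The 1-inch UH is the DRH scaled by (1 in)/d, so U_p = 46.0 × 1/1.197 = 38.4 cfs.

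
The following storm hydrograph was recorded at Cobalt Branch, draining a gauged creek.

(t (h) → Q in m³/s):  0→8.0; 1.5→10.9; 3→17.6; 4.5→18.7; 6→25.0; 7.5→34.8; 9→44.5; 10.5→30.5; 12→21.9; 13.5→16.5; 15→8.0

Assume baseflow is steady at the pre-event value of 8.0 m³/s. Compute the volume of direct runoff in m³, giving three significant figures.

V ≈ 8.01 × 10^5 m³

Direct-runoff ordinates (Q − Q_b): 0.0, 2.9, 9.6, 10.7, 17.0, 26.8, 36.5, 22.5, 13.9, 8.5, 0.0 m³/s.
ΣQ_DR = 148.4 m³/s.
With Δt = 1.5 h = 5400 s, V = ΣQ_DR · Δt = 148.4 × 5400 = 8.01 × 10^5 m³.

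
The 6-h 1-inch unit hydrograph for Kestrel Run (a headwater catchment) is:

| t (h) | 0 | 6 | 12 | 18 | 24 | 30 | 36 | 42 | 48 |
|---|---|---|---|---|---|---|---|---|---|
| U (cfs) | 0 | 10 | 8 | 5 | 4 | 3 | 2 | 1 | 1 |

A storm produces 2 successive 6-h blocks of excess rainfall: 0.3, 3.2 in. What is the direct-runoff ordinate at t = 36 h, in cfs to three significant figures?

By discrete convolution, Q_j = Σ (P_i / 1 in) · U_{j−i}.
At t = 36 h (j=6): Q = (0.3/1)·2 + (3.2/1)·3 = 10.2 cfs.

Q ≈ 10.2 cfs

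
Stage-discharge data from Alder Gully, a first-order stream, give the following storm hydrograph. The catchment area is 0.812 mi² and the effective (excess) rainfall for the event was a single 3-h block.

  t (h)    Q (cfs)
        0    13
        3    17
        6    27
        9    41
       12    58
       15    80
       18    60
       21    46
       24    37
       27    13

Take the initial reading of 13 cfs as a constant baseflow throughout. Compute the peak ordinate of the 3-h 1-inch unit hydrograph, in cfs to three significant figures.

U_p ≈ 44.7 cfs

Direct runoff: 0.0, 4.0, 14.0, 28.0, 45.0, 67.0, 47.0, 33.0, 24.0, 0.0 cfs; ΣQ_DR = 262.0 cfs, peak = 67.0 cfs.
Runoff depth d = ΣQ_DR·Δt / A = 262.0 × 10800 / (0.812 mi²) = 1.500 in.
The 1-inch UH is the DRH scaled by (1 in)/d, so U_p = 67.0 × 1/1.500 = 44.7 cfs.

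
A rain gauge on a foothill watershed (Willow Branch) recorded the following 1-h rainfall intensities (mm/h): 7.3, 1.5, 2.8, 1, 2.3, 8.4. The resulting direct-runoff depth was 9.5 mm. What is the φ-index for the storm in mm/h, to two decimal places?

Only the 2 blocks with intensity above φ contribute runoff: 7.3, 8.4 mm/h.
Σ(I−φ)·Δt = d  ⇒  (7.3+8.4 − 2φ)·1 = 9.5
φ = (15.70 − 9.5/1) / 2 = 3.10 mm/h.

φ ≈ 3.10 mm/h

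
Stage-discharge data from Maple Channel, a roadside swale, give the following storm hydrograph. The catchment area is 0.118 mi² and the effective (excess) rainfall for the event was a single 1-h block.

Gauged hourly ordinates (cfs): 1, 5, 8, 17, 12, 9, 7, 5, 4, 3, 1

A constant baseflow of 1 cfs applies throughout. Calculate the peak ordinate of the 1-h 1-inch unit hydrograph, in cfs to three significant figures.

U_p ≈ 20.0 cfs

Direct runoff: 0.0, 4.0, 7.0, 16.0, 11.0, 8.0, 6.0, 4.0, 3.0, 2.0, 0.0 cfs; ΣQ_DR = 61.00 cfs, peak = 16.0 cfs.
Runoff depth d = ΣQ_DR·Δt / A = 61.00 × 3600 / (0.118 mi²) = 0.8011 in.
The 1-inch UH is the DRH scaled by (1 in)/d, so U_p = 16.0 × 1/0.8011 = 20.0 cfs.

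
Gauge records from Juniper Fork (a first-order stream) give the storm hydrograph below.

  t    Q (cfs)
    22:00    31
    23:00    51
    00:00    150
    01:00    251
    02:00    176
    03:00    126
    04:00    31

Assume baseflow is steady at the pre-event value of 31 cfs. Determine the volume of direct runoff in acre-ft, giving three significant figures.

Direct-runoff ordinates (Q − Q_b): 0.0, 20.0, 119.0, 220.0, 145.0, 95.0, 0.0 cfs.
ΣQ_DR = 599.0 cfs.
With Δt = 1 h = 3600 s, V = ΣQ_DR · Δt = 599.0 × 3600 = 2.16 × 10^6 ft³ = 49.5 acre-ft.

V ≈ 49.5 acre-ft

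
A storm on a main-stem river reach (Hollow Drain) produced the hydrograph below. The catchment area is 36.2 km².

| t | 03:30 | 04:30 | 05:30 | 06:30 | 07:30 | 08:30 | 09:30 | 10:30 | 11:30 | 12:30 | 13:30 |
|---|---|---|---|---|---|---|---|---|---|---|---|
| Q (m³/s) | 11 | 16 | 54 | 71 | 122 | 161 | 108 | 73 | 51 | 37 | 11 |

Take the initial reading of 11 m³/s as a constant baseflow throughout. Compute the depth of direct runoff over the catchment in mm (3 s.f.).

Direct runoff: 0.0, 5.0, 43.0, 60.0, 111.0, 150.0, 97.0, 62.0, 40.0, 26.0, 0.0 m³/s; ΣQ_DR = 594.0 m³/s.
V = ΣQ_DR · Δt = 594.0 × 3600 s = 2.138 × 10^6 m³.
Over A = 36.2 km², depth = V / A = 59.1 mm.

d ≈ 59.1 mm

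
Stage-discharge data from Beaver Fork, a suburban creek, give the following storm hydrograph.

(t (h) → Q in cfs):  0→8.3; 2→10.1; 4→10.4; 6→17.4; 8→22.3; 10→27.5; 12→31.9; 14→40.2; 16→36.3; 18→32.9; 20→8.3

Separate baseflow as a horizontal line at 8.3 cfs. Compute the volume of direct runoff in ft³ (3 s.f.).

Direct-runoff ordinates (Q − Q_b): 0.0, 1.8, 2.1, 9.1, 14.0, 19.2, 23.6, 31.9, 28.0, 24.6, 0.0 cfs.
ΣQ_DR = 154.3 cfs.
With Δt = 2 h = 7200 s, V = ΣQ_DR · Δt = 154.3 × 7200 = 1.11 × 10^6 ft³.

V ≈ 1.11 × 10^6 ft³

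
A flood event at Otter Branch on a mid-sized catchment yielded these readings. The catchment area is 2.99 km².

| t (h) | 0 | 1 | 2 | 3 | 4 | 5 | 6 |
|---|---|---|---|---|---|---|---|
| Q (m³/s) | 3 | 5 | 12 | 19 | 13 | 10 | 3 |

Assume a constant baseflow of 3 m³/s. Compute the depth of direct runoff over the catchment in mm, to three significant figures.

Direct runoff: 0.0, 2.0, 9.0, 16.0, 10.0, 7.0, 0.0 m³/s; ΣQ_DR = 44.00 m³/s.
V = ΣQ_DR · Δt = 44.00 × 3600 s = 1.584 × 10^5 m³.
Over A = 2.99 km², depth = V / A = 53.0 mm.

d ≈ 53.0 mm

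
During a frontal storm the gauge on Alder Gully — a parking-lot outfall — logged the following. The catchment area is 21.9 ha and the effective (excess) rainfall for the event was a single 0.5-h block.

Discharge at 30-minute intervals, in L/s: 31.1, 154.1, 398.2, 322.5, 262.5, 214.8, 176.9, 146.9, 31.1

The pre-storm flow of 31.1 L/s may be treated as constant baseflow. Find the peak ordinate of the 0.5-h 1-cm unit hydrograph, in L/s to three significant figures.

Direct runoff: 0.0, 123.0, 367.1, 291.4, 231.4, 183.7, 145.8, 115.8, 0.0 L/s; ΣQ_DR = 1458 L/s, peak = 367.1 L/s.
Runoff depth d = ΣQ_DR·Δt / A = 1458 × 1800 / (21.9 ha) = 11.99 mm.
The 1-cm UH is the DRH scaled by (10 mm)/d, so U_p = 367.1 × 10/11.99 = 306 L/s.

U_p ≈ 306 L/s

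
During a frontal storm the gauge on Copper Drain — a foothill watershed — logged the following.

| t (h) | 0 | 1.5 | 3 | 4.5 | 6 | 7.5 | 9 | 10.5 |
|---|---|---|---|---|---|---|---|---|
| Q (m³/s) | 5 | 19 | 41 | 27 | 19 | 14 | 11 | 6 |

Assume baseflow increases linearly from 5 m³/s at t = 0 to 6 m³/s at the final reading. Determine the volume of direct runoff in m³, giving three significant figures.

V ≈ 5.29 × 10^5 m³

Direct-runoff ordinates (Q − Q_b): 0.00, 13.86, 35.71, 21.57, 13.43, 8.29, 5.14, 0.00 m³/s.
ΣQ_DR = 98.00 m³/s.
With Δt = 1.5 h = 5400 s, V = ΣQ_DR · Δt = 98.00 × 5400 = 5.29 × 10^5 m³.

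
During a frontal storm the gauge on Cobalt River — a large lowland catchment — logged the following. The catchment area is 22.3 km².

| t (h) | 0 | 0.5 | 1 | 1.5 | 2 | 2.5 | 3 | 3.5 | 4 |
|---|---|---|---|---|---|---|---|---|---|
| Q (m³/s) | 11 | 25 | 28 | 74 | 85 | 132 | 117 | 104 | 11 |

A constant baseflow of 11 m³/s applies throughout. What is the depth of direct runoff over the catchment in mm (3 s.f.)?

d ≈ 39.4 mm

Direct runoff: 0.0, 14.0, 17.0, 63.0, 74.0, 121.0, 106.0, 93.0, 0.0 m³/s; ΣQ_DR = 488.0 m³/s.
V = ΣQ_DR · Δt = 488.0 × 1800 s = 8.784 × 10^5 m³.
Over A = 22.3 km², depth = V / A = 39.4 mm.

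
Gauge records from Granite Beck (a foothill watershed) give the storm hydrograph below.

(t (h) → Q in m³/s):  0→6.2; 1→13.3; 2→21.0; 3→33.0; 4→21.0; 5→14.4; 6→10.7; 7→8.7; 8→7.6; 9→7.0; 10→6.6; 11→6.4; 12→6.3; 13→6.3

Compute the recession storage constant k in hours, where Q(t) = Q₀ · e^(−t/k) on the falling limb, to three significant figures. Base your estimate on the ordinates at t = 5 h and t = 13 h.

k ≈ 9.68 h

On the falling limb, Q drops from 14.4 to 6.3 m³/s between t = 5 h and t = 13 h (Δt = 8 h).
k = −Δt / ln(Q₂/Q₁) = −8 / ln(6.3/14.4) = 9.68 h.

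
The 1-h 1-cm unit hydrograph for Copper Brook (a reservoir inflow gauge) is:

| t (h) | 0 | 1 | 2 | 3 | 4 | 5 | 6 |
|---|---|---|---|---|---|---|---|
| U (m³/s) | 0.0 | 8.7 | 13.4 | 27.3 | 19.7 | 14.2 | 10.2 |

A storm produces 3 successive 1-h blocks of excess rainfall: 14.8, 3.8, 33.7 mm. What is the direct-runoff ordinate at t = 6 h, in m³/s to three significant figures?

Q ≈ 86.9 m³/s

By discrete convolution, Q_j = Σ (P_i / 10 mm) · U_{j−i}.
At t = 6 h (j=6): Q = (14.8/10)·10.2 + (3.8/10)·14.2 + (33.7/10)·19.7 = 86.9 m³/s.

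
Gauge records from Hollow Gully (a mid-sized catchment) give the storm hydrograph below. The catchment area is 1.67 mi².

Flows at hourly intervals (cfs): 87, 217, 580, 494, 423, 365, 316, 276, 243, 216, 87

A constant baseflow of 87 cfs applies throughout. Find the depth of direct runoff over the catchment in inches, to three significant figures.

d ≈ 2.18 in

Direct runoff: 0.0, 130.0, 493.0, 407.0, 336.0, 278.0, 229.0, 189.0, 156.0, 129.0, 0.0 cfs; ΣQ_DR = 2347 cfs.
V = ΣQ_DR · Δt = 2347 × 3600 s = 8.449 × 10^6 ft³.
Over A = 1.67 mi², depth = V / A = 2.18 in.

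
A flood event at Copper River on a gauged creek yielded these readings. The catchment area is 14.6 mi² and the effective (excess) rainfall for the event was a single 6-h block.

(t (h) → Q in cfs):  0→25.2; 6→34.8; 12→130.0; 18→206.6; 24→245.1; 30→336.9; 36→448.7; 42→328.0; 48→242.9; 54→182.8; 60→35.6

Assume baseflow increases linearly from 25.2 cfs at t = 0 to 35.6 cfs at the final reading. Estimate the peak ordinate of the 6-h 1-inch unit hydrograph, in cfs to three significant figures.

U_p ≈ 348 cfs

Direct runoff: 0.00, 8.56, 102.72, 178.28, 215.74, 306.50, 417.26, 295.52, 209.38, 148.24, 0.00 cfs; ΣQ_DR = 1882 cfs, peak = 417.26 cfs.
Runoff depth d = ΣQ_DR·Δt / A = 1882 × 21600 / (14.6 mi²) = 1.199 in.
The 1-inch UH is the DRH scaled by (1 in)/d, so U_p = 417.26 × 1/1.199 = 348 cfs.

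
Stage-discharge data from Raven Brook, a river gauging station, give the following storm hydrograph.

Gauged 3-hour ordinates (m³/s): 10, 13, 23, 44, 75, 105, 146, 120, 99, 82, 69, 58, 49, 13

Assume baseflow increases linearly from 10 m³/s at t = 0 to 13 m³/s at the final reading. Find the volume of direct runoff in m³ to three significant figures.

Direct-runoff ordinates (Q − Q_b): 0.00, 2.77, 12.54, 33.31, 64.08, 93.85, 134.62, 108.38, 87.15, 69.92, 56.69, 45.46, 36.23, 0.00 m³/s.
ΣQ_DR = 745.0 m³/s.
With Δt = 3 h = 10800 s, V = ΣQ_DR · Δt = 745.0 × 10800 = 8.05 × 10^6 m³.

V ≈ 8.05 × 10^6 m³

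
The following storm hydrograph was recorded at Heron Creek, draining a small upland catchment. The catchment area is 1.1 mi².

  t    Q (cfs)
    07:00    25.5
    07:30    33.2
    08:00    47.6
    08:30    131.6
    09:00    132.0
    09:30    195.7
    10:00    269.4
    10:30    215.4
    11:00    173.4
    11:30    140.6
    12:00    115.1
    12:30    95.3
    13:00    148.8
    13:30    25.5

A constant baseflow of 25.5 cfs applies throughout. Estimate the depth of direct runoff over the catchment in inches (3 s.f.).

Direct runoff: 0.0, 7.7, 22.1, 106.1, 106.5, 170.2, 243.9, 189.9, 147.9, 115.1, 89.6, 69.8, 123.3, 0.0 cfs; ΣQ_DR = 1392 cfs.
V = ΣQ_DR · Δt = 1392 × 1800 s = 2.506 × 10^6 ft³.
Over A = 1.1 mi², depth = V / A = 0.981 in.

d ≈ 0.981 in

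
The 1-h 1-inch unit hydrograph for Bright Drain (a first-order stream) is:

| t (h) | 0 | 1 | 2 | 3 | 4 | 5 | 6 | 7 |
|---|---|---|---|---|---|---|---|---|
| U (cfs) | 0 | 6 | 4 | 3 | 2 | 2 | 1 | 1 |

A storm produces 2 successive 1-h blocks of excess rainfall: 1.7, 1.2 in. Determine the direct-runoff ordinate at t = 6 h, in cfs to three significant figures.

By discrete convolution, Q_j = Σ (P_i / 1 in) · U_{j−i}.
At t = 6 h (j=6): Q = (1.7/1)·1 + (1.2/1)·2 = 4.10 cfs.

Q ≈ 4.10 cfs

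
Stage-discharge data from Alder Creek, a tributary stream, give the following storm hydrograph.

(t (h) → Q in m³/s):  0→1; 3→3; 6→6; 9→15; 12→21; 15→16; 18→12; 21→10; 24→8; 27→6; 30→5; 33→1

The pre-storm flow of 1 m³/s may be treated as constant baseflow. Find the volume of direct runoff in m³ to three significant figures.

Direct-runoff ordinates (Q − Q_b): 0.0, 2.0, 5.0, 14.0, 20.0, 15.0, 11.0, 9.0, 7.0, 5.0, 4.0, 0.0 m³/s.
ΣQ_DR = 92.00 m³/s.
With Δt = 3 h = 10800 s, V = ΣQ_DR · Δt = 92.00 × 10800 = 9.94 × 10^5 m³.

V ≈ 9.94 × 10^5 m³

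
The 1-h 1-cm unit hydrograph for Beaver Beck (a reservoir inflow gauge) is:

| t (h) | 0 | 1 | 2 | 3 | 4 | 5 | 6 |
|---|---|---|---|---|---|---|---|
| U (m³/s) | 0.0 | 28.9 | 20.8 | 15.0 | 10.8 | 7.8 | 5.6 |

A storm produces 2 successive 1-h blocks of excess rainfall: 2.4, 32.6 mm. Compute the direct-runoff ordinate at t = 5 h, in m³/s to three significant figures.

By discrete convolution, Q_j = Σ (P_i / 10 mm) · U_{j−i}.
At t = 5 h (j=5): Q = (2.4/10)·7.8 + (32.6/10)·10.8 = 37.1 m³/s.

Q ≈ 37.1 m³/s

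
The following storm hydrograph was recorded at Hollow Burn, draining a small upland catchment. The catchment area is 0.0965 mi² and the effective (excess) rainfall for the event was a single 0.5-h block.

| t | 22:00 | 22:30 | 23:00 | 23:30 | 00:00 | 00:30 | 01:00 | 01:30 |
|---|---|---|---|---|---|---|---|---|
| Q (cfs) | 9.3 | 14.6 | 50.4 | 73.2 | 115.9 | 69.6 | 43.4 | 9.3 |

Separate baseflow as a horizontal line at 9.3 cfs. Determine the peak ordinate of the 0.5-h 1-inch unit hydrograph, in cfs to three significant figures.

Direct runoff: 0.0, 5.3, 41.1, 63.9, 106.6, 60.3, 34.1, 0.0 cfs; ΣQ_DR = 311.3 cfs, peak = 106.6 cfs.
Runoff depth d = ΣQ_DR·Δt / A = 311.3 × 1800 / (0.0965 mi²) = 2.499 in.
The 1-inch UH is the DRH scaled by (1 in)/d, so U_p = 106.6 × 1/2.499 = 42.7 cfs.

U_p ≈ 42.7 cfs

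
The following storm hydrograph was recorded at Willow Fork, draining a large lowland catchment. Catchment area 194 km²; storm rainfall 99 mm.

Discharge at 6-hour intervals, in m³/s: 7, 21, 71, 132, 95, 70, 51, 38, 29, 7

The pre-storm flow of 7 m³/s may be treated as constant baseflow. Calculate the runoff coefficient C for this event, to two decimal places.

ΣQ_DR = 451.0 m³/s; V = ΣQ_DR·Δt = 9.742 × 10^6 m³.
Runoff depth d = V / A = 50.21 mm.
C = d / P = 50.21 / 99 = 0.51.

C ≈ 0.51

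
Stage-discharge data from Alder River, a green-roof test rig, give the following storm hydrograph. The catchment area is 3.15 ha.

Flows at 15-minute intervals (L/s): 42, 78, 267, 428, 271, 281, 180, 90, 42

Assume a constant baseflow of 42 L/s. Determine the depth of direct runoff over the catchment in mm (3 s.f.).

d ≈ 37.2 mm

Direct runoff: 0.0, 36.0, 225.0, 386.0, 229.0, 239.0, 138.0, 48.0, 0.0 L/s; ΣQ_DR = 1301 L/s.
V = ΣQ_DR · Δt = 1301 × 900 s = 1.171 × 10^6 L.
Over A = 3.15 ha, depth = V / A = 37.2 mm.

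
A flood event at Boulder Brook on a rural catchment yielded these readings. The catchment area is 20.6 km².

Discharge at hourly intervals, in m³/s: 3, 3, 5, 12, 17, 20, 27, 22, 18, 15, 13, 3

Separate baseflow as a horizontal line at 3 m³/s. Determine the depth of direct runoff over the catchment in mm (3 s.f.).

Direct runoff: 0.0, 0.0, 2.0, 9.0, 14.0, 17.0, 24.0, 19.0, 15.0, 12.0, 10.0, 0.0 m³/s; ΣQ_DR = 122.0 m³/s.
V = ΣQ_DR · Δt = 122.0 × 3600 s = 4.392 × 10^5 m³.
Over A = 20.6 km², depth = V / A = 21.3 mm.

d ≈ 21.3 mm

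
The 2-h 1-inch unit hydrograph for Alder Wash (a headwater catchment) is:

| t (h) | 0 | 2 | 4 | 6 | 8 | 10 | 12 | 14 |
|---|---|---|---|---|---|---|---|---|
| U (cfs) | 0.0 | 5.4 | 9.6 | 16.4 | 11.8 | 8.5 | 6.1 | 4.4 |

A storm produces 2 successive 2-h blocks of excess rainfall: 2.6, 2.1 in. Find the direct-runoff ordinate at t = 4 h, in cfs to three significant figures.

By discrete convolution, Q_j = Σ (P_i / 1 in) · U_{j−i}.
At t = 4 h (j=2): Q = (2.6/1)·9.6 + (2.1/1)·5.4 = 36.3 cfs.

Q ≈ 36.3 cfs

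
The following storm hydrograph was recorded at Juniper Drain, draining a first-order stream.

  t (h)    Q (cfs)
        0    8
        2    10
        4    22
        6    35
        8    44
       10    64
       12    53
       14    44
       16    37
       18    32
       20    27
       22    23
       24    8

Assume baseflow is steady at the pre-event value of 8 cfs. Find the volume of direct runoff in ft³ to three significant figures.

V ≈ 2.18 × 10^6 ft³

Direct-runoff ordinates (Q − Q_b): 0.0, 2.0, 14.0, 27.0, 36.0, 56.0, 45.0, 36.0, 29.0, 24.0, 19.0, 15.0, 0.0 cfs.
ΣQ_DR = 303.0 cfs.
With Δt = 2 h = 7200 s, V = ΣQ_DR · Δt = 303.0 × 7200 = 2.18 × 10^6 ft³.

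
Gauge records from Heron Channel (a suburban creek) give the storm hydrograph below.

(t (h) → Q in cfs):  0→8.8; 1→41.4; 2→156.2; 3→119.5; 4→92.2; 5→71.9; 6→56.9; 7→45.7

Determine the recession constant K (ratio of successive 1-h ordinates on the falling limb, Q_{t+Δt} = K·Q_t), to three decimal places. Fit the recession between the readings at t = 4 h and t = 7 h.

K ≈ 0.791

Using the recession-limb readings at t = 4 h and t = 7 h: Q falls from 92.2 to 45.7 cfs over 3 intervals.
K = (Q₂/Q₁)^(1/3) = (45.7/92.2)^(1/3) = 0.791.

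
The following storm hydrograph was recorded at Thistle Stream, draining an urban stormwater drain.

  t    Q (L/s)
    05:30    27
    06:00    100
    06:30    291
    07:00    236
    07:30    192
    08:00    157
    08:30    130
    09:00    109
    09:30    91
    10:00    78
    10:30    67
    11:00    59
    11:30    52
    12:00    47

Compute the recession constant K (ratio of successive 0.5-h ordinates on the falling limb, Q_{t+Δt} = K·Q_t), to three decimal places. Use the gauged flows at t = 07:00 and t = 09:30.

Using the recession-limb readings at t = 07:00 and t = 09:30: Q falls from 236 to 91 L/s over 5 intervals.
K = (Q₂/Q₁)^(1/5) = (91/236)^(1/5) = 0.826.

K ≈ 0.826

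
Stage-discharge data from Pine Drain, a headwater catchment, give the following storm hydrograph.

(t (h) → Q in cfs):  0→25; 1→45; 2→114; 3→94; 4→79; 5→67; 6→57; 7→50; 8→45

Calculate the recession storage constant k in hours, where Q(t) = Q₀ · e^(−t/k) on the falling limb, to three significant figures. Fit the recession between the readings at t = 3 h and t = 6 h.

k ≈ 6.00 h

On the falling limb, Q drops from 94 to 57 cfs between t = 3 h and t = 6 h (Δt = 3 h).
k = −Δt / ln(Q₂/Q₁) = −3 / ln(57/94) = 6.00 h.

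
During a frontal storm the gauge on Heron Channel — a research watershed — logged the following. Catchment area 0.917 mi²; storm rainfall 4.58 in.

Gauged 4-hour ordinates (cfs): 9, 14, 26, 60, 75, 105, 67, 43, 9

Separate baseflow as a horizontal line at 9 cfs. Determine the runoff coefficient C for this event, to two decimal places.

ΣQ_DR = 327.0 cfs; V = ΣQ_DR·Δt = 4.709 × 10^6 ft³.
Runoff depth d = V / A = 2.210 in.
C = d / P = 2.210 / 4.58 = 0.48.

C ≈ 0.48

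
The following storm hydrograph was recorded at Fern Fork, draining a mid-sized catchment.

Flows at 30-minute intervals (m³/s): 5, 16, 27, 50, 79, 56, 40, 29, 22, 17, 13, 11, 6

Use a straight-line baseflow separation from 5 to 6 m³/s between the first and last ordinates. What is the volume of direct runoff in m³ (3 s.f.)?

V ≈ 5.39 × 10^5 m³

Direct-runoff ordinates (Q − Q_b): 0.00, 10.92, 21.83, 44.75, 73.67, 50.58, 34.50, 23.42, 16.33, 11.25, 7.17, 5.08, 0.00 m³/s.
ΣQ_DR = 299.5 m³/s.
With Δt = 0.5 h = 1800 s, V = ΣQ_DR · Δt = 299.5 × 1800 = 5.39 × 10^5 m³.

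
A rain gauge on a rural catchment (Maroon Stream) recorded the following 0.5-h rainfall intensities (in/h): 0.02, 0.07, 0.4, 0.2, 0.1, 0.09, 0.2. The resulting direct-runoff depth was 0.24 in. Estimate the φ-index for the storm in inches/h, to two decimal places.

Only the 3 blocks with intensity above φ contribute runoff: 0.4, 0.2, 0.2 in/h.
Σ(I−φ)·Δt = d  ⇒  (0.4+0.2+0.2 − 3φ)·0.5 = 0.24
φ = (0.8000 − 0.24/0.5) / 3 = 0.11 in/h.

φ ≈ 0.11 in/h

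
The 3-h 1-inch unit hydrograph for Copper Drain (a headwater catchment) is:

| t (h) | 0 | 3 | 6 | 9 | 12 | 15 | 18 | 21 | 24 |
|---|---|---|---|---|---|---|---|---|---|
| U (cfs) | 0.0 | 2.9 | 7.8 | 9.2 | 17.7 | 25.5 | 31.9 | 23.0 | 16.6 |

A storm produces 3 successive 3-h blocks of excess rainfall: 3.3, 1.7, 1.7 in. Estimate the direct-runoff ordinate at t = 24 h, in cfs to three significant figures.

Q ≈ 148 cfs

By discrete convolution, Q_j = Σ (P_i / 1 in) · U_{j−i}.
At t = 24 h (j=8): Q = (3.3/1)·16.6 + (1.7/1)·23.0 + (1.7/1)·31.9 = 148 cfs.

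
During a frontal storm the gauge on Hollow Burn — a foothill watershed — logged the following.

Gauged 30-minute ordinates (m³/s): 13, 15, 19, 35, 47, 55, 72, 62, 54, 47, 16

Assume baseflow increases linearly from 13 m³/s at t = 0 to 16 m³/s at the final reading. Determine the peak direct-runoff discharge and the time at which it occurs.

Subtracting baseflow gives direct-runoff ordinates: 0.00, 1.70, 5.40, 21.10, 32.80, 40.50, 57.20, 46.90, 38.60, 31.30, 0.00 m³/s.
The maximum is 57.20 m³/s, occurring at the reading for t = 3 h.

Q_p = 57.20 m³/s at t = 3 h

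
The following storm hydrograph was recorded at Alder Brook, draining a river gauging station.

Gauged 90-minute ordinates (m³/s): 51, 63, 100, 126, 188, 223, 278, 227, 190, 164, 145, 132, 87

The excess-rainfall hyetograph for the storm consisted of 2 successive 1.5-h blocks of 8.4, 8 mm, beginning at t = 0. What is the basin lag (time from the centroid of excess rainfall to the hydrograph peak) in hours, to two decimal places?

Centroid of excess rainfall: t_c = Σ P_i·t̄_i / ΣP_i = 1.4817 h (block centres at 0.75, 2.25 h).
Hydrograph peak occurs at t = 9 h, so basin lag t_L = 9 − 1.4817 = 7.52 h.

t_L ≈ 7.52 h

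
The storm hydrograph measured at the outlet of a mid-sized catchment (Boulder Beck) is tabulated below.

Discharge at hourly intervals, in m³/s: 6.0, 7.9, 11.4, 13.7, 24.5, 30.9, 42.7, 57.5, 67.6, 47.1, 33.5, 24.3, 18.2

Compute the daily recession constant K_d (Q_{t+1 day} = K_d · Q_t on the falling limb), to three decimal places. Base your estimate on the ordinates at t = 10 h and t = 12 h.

Between t = 10 h and t = 12 h the flow falls from 33.5 to 18.2 m³/s over 2×1 h = 2 h.
Per-interval ratio K = (18.2/33.5)^(1/2) = 0.7371; K_d = K^(24/1) = 0.001.

K_d ≈ 0.001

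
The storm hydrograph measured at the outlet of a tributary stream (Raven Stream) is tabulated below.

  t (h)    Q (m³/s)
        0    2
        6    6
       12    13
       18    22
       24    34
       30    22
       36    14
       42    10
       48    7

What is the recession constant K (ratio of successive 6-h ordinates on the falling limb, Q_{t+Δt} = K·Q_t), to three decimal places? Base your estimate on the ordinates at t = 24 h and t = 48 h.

K ≈ 0.674

Using the recession-limb readings at t = 24 h and t = 48 h: Q falls from 34 to 7 m³/s over 4 intervals.
K = (Q₂/Q₁)^(1/4) = (7/34)^(1/4) = 0.674.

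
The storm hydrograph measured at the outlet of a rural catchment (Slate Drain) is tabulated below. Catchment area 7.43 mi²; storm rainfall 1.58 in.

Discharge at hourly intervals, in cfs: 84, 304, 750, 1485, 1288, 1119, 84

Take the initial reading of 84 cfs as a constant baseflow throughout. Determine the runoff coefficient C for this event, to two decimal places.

C ≈ 0.60

ΣQ_DR = 4526 cfs; V = ΣQ_DR·Δt = 1.629 × 10^7 ft³.
Runoff depth d = V / A = 0.9439 in.
C = d / P = 0.9439 / 1.58 = 0.60.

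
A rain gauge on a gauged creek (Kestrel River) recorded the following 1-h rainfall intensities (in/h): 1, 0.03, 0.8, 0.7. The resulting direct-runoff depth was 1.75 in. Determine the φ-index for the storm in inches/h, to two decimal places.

Only the 3 blocks with intensity above φ contribute runoff: 1, 0.8, 0.7 in/h.
Σ(I−φ)·Δt = d  ⇒  (1+0.8+0.7 − 3φ)·1 = 1.75
φ = (2.500 − 1.75/1) / 3 = 0.25 in/h.

φ ≈ 0.25 in/h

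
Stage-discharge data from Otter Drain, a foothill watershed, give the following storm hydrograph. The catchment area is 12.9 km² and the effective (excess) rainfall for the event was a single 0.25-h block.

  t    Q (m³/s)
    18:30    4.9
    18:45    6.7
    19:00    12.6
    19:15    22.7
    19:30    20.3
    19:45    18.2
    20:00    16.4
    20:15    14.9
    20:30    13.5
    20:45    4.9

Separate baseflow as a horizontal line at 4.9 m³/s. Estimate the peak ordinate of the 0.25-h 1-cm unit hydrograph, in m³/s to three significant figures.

Direct runoff: 0.0, 1.8, 7.7, 17.8, 15.4, 13.3, 11.5, 10.0, 8.6, 0.0 m³/s; ΣQ_DR = 86.10 m³/s, peak = 17.8 m³/s.
Runoff depth d = ΣQ_DR·Δt / A = 86.10 × 900 / (12.9 km²) = 6.007 mm.
The 1-cm UH is the DRH scaled by (10 mm)/d, so U_p = 17.8 × 10/6.007 = 29.6 m³/s.

U_p ≈ 29.6 m³/s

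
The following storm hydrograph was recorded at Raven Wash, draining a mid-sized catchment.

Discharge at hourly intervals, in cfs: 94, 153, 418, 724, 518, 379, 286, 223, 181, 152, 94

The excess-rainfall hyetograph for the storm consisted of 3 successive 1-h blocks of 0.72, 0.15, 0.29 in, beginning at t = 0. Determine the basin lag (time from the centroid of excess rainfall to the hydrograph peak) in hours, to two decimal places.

Centroid of excess rainfall: t_c = Σ P_i·t̄_i / ΣP_i = 1.1293 h (block centres at 0.5, 1.5, 2.5 h).
Hydrograph peak occurs at t = 3 h, so basin lag t_L = 3 − 1.1293 = 1.87 h.

t_L ≈ 1.87 h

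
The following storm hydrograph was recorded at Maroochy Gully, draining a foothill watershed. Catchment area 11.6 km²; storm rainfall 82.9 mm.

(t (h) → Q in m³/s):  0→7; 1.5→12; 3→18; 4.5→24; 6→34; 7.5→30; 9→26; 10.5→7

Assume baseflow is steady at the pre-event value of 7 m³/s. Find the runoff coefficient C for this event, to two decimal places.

C ≈ 0.57

ΣQ_DR = 102.0 m³/s; V = ΣQ_DR·Δt = 5.508 × 10^5 m³.
Runoff depth d = V / A = 47.48 mm.
C = d / P = 47.48 / 82.9 = 0.57.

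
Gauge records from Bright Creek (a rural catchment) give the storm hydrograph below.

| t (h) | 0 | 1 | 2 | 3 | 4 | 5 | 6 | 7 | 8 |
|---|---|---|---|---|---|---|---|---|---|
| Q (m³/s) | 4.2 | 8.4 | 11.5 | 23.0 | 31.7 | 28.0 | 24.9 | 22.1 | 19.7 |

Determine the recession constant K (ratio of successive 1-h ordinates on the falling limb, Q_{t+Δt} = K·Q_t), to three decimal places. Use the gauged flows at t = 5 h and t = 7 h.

K ≈ 0.888

Using the recession-limb readings at t = 5 h and t = 7 h: Q falls from 28.0 to 22.1 m³/s over 2 intervals.
K = (Q₂/Q₁)^(1/2) = (22.1/28.0)^(1/2) = 0.888.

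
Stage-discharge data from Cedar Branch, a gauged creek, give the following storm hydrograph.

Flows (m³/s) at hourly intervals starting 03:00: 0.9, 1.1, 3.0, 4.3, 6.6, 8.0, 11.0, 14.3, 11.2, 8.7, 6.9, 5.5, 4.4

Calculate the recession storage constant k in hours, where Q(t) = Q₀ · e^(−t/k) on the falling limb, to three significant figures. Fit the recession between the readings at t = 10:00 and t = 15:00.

k ≈ 4.24 h

On the falling limb, Q drops from 14.3 to 4.4 m³/s between t = 10:00 and t = 15:00 (Δt = 5 h).
k = −Δt / ln(Q₂/Q₁) = −5 / ln(4.4/14.3) = 4.24 h.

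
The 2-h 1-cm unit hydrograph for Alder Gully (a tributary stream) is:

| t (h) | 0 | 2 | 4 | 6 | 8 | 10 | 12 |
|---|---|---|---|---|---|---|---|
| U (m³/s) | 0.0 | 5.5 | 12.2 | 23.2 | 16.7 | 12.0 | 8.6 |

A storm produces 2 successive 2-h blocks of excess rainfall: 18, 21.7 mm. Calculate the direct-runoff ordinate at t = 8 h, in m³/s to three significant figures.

Q ≈ 80.4 m³/s

By discrete convolution, Q_j = Σ (P_i / 10 mm) · U_{j−i}.
At t = 8 h (j=4): Q = (18/10)·16.7 + (21.7/10)·23.2 = 80.4 m³/s.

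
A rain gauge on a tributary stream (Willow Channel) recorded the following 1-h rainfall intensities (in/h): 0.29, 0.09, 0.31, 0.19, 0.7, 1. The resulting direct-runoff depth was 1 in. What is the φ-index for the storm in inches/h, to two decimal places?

Only the 2 blocks with intensity above φ contribute runoff: 0.7, 1 in/h.
Σ(I−φ)·Δt = d  ⇒  (0.7+1 − 2φ)·1 = 1
φ = (1.700 − 1/1) / 2 = 0.35 in/h.

φ ≈ 0.35 in/h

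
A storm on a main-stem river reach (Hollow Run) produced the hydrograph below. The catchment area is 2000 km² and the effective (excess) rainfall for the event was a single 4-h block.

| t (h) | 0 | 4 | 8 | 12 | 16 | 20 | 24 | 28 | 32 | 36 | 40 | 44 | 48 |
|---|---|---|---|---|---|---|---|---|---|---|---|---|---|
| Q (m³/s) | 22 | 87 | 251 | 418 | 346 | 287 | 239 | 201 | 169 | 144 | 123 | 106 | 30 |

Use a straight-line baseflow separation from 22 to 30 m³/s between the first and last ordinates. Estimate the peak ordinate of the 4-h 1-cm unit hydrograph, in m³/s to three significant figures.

Direct runoff: 0.00, 64.33, 227.67, 394.00, 321.33, 261.67, 213.00, 174.33, 141.67, 116.00, 94.33, 76.67, 0.00 m³/s; ΣQ_DR = 2085 m³/s, peak = 394.00 m³/s.
Runoff depth d = ΣQ_DR·Δt / A = 2085 × 14400 / (2000 km²) = 15.01 mm.
The 1-cm UH is the DRH scaled by (10 mm)/d, so U_p = 394.00 × 10/15.01 = 262 m³/s.

U_p ≈ 262 m³/s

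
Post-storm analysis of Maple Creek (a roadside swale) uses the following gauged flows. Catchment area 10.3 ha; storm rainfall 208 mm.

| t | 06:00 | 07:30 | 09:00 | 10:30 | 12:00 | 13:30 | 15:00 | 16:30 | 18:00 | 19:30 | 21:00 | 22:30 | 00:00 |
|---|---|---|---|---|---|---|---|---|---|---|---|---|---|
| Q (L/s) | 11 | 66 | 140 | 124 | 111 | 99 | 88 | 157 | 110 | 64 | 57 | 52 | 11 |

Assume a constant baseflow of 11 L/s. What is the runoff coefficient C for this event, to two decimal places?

C ≈ 0.24

ΣQ_DR = 947.0 L/s; V = ΣQ_DR·Δt = 5.114 × 10^6 L.
Runoff depth d = V / A = 49.65 mm.
C = d / P = 49.65 / 208 = 0.24.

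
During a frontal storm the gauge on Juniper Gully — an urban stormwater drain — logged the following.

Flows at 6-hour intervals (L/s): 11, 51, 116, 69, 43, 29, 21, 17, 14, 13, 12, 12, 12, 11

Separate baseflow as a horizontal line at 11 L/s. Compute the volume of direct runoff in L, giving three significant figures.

Direct-runoff ordinates (Q − Q_b): 0.0, 40.0, 105.0, 58.0, 32.0, 18.0, 10.0, 6.0, 3.0, 2.0, 1.0, 1.0, 1.0, 0.0 L/s.
ΣQ_DR = 277.0 L/s.
With Δt = 6 h = 21600 s, V = ΣQ_DR · Δt = 277.0 × 21600 = 5.98 × 10^6 L.

V ≈ 5.98 × 10^6 L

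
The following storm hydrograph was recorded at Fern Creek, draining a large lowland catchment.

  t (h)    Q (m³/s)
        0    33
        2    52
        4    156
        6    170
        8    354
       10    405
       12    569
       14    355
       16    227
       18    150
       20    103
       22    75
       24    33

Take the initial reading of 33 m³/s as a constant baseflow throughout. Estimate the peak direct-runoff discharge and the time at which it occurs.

Q_p = 536.0 m³/s at t = 12 h

Subtracting baseflow gives direct-runoff ordinates: 0.0, 19.0, 123.0, 137.0, 321.0, 372.0, 536.0, 322.0, 194.0, 117.0, 70.0, 42.0, 0.0 m³/s.
The maximum is 536.0 m³/s, occurring at the reading for t = 12 h.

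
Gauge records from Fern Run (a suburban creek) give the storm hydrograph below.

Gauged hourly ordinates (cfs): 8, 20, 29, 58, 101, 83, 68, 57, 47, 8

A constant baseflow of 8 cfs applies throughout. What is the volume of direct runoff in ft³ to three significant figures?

Direct-runoff ordinates (Q − Q_b): 0.0, 12.0, 21.0, 50.0, 93.0, 75.0, 60.0, 49.0, 39.0, 0.0 cfs.
ΣQ_DR = 399.0 cfs.
With Δt = 1 h = 3600 s, V = ΣQ_DR · Δt = 399.0 × 3600 = 1.44 × 10^6 ft³.

V ≈ 1.44 × 10^6 ft³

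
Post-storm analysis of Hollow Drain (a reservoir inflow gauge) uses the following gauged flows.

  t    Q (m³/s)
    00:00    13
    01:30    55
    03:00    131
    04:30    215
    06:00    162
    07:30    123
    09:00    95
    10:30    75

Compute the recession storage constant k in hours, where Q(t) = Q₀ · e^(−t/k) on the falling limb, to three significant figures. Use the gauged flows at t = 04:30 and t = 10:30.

On the falling limb, Q drops from 215 to 75 m³/s between t = 04:30 and t = 10:30 (Δt = 6 h).
k = −Δt / ln(Q₂/Q₁) = −6 / ln(75/215) = 5.70 h.

k ≈ 5.70 h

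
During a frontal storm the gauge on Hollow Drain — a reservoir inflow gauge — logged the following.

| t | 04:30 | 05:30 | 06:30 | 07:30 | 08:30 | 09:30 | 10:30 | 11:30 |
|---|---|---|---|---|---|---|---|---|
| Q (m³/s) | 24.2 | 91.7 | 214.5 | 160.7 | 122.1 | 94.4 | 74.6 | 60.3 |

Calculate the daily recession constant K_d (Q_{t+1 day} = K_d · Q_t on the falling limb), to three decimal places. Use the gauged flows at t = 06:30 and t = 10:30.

K_d ≈ 0.002

Between t = 06:30 and t = 10:30 the flow falls from 214.5 to 74.6 m³/s over 4×1 h = 4 h.
Per-interval ratio K = (74.6/214.5)^(1/4) = 0.7679; K_d = K^(24/1) = 0.002.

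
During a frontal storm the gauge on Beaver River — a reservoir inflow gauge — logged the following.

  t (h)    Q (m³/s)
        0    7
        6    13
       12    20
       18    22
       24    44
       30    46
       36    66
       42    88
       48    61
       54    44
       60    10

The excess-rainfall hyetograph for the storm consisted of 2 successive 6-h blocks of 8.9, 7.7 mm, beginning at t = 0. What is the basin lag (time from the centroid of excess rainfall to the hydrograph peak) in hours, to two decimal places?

Centroid of excess rainfall: t_c = Σ P_i·t̄_i / ΣP_i = 5.7831 h (block centres at 3, 9 h).
Hydrograph peak occurs at t = 42 h, so basin lag t_L = 42 − 5.7831 = 36.22 h.

t_L ≈ 36.22 h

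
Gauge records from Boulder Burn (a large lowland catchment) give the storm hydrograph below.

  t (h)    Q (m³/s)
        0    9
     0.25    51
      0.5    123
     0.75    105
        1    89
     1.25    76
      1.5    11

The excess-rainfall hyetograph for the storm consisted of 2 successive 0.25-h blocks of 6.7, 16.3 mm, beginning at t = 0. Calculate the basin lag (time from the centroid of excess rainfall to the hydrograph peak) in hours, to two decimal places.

Centroid of excess rainfall: t_c = Σ P_i·t̄_i / ΣP_i = 0.3022 h (block centres at 0.125, 0.375 h).
Hydrograph peak occurs at t = 0.5 h, so basin lag t_L = 0.5 − 0.3022 = 0.20 h.

t_L ≈ 0.20 h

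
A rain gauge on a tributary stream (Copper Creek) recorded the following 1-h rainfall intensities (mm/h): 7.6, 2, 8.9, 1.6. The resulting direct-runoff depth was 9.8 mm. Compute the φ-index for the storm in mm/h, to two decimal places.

φ ≈ 3.35 mm/h

Only the 2 blocks with intensity above φ contribute runoff: 7.6, 8.9 mm/h.
Σ(I−φ)·Δt = d  ⇒  (7.6+8.9 − 2φ)·1 = 9.8
φ = (16.50 − 9.8/1) / 2 = 3.35 mm/h.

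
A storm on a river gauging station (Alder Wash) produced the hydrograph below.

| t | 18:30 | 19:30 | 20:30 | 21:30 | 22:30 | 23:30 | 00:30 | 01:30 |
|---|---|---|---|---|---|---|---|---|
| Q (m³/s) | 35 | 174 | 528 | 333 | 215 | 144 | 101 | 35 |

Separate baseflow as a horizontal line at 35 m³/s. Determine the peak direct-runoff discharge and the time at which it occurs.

Q_p = 493.0 m³/s at t = 20:30

Subtracting baseflow gives direct-runoff ordinates: 0.0, 139.0, 493.0, 298.0, 180.0, 109.0, 66.0, 0.0 m³/s.
The maximum is 493.0 m³/s, occurring at the reading for t = 20:30.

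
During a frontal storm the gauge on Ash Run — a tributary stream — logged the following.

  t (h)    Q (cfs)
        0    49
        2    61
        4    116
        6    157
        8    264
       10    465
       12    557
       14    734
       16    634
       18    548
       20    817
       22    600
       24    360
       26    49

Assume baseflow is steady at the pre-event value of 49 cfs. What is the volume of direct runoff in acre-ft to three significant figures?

Direct-runoff ordinates (Q − Q_b): 0.0, 12.0, 67.0, 108.0, 215.0, 416.0, 508.0, 685.0, 585.0, 499.0, 768.0, 551.0, 311.0, 0.0 cfs.
ΣQ_DR = 4725 cfs.
With Δt = 2 h = 7200 s, V = ΣQ_DR · Δt = 4725 × 7200 = 3.40 × 10^7 ft³ = 781 acre-ft.

V ≈ 781 acre-ft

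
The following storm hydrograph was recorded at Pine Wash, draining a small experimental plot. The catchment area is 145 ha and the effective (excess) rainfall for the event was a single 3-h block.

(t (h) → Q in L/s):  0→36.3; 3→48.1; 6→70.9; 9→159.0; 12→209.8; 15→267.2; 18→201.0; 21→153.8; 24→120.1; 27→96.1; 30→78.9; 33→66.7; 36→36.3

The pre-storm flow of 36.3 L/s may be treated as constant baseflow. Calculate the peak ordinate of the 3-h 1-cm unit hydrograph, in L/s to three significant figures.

U_p ≈ 289 L/s

Direct runoff: 0.0, 11.8, 34.6, 122.7, 173.5, 230.9, 164.7, 117.5, 83.8, 59.8, 42.6, 30.4, 0.0 L/s; ΣQ_DR = 1072 L/s, peak = 230.9 L/s.
Runoff depth d = ΣQ_DR·Δt / A = 1072 × 10800 / (145 ha) = 7.987 mm.
The 1-cm UH is the DRH scaled by (10 mm)/d, so U_p = 230.9 × 10/7.987 = 289 L/s.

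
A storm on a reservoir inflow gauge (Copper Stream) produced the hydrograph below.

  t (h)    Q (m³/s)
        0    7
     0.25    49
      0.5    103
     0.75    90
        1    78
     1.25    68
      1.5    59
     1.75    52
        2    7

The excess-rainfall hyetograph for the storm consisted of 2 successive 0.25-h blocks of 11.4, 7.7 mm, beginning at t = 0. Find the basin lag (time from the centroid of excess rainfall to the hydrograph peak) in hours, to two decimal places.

t_L ≈ 0.27 h

Centroid of excess rainfall: t_c = Σ P_i·t̄_i / ΣP_i = 0.2258 h (block centres at 0.125, 0.375 h).
Hydrograph peak occurs at t = 0.5 h, so basin lag t_L = 0.5 − 0.2258 = 0.27 h.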